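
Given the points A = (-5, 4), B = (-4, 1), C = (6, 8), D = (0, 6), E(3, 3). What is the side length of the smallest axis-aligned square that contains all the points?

11

The bounding box has width 11 and height 7.
An axis-aligned square enclosing the set must have side ≥ max(width, height).
So the minimum side is max(11, 7) = 11.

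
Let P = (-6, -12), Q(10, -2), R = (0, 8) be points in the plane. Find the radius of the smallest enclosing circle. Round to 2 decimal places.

Side lengths²: PQ² = 356, PR² = 436, QR² = 200.
Since PR² = 436 < 356 + 200 = 556, the triangle is acute, so the smallest enclosing circle is the circumcircle.
Circumcentre = (-9/13, -35/13), r² = 19402/169.
r = √(19402/169) ≈ 10.71.

10.71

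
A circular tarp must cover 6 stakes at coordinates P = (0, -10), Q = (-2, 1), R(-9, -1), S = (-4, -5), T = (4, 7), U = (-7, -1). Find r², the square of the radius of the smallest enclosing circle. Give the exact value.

71065/882

The minimum enclosing circle is determined by three boundary points: P, R, T.
Their circumcentre is (-1/42, -43/42) with r² = 71065/882.
The farthest remaining point U is at distance² 42925/882 ≤ 71065/882.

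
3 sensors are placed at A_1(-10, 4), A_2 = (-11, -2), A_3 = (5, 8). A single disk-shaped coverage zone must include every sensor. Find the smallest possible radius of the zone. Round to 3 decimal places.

9.434

Side lengths²: A_1A_2² = 37, A_1A_3² = 241, A_2A_3² = 356.
Since A_2A_3² = 356 ≥ 241 + 37 = 278, the angle opposite A_2A_3 is not acute, so the smallest enclosing circle has A_2A_3 as diameter.
Centre = midpoint of A_2A_3 = (-3, 3), r² = 356/4 = 89.
r = √89 ≈ 9.434.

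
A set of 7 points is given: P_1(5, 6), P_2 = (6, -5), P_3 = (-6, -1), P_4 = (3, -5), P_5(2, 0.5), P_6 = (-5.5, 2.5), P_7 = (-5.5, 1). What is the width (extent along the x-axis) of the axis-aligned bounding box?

max x = 6, min x = -6, so width = 12.

12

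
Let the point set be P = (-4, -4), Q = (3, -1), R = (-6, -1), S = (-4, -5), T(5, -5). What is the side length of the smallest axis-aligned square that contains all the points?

The bounding box has width 11 and height 4.
An axis-aligned square enclosing the set must have side ≥ max(width, height).
So the minimum side is max(11, 4) = 11.

11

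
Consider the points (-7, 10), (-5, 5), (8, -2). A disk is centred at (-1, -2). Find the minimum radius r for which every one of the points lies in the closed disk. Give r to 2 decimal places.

The required radius is the distance from (-1, -2) to the farthest point.
Squared distances: 180, 65, 81.
Maximum is 180, attained at (-7, 10).
r = √180 ≈ 13.42.

13.42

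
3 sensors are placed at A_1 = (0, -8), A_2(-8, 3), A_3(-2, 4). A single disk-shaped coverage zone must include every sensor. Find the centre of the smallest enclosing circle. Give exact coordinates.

Side lengths²: A_1A_2² = 185, A_1A_3² = 148, A_2A_3² = 37.
Since A_1A_2² = 185 ≥ 148 + 37 = 185, the angle opposite A_1A_2 is not acute, so the smallest enclosing circle has A_1A_2 as diameter.
Centre = midpoint of A_1A_2 = (-4, -2.5), r² = 185/4 = 46.25.
Centre = (-4, -2.5).

(-4, -2.5)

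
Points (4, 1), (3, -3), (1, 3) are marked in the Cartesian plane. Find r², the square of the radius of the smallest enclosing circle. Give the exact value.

10

Call the three points A, B, C in the order given.
Side lengths²: AB² = 17, AC² = 13, BC² = 40.
Since BC² = 40 ≥ 17 + 13 = 30, the angle opposite BC is not acute, so the smallest enclosing circle has BC as diameter.
Centre = midpoint of BC = (2, 0), r² = 40/4 = 10.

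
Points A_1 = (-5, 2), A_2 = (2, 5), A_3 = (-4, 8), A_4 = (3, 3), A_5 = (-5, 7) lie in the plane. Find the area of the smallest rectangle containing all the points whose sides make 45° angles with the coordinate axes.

60

In coordinates u = x + y, v = x − y the rectangle is axis-aligned; the map (x,y)→(u,v) scales areas by 2.
u-values: -3, 7, 4, 6, 2; range = 7 − (-3) = 10.
v-values: -7, -3, -12, 0, -12; range = 0 − (-12) = 12.
Area = (10 × 12) / 2 = 60.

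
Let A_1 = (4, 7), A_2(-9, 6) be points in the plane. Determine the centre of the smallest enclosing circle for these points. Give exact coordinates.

(-2.5, 6.5)

The smallest circle enclosing two points has them as diameter endpoints.
Centre = midpoint = (-2.5, 6.5); r² = |A_1A_2|²/4 = 170/4 = 42.5.
Centre = (-2.5, 6.5).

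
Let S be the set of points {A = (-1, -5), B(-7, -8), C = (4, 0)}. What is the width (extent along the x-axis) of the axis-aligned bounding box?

max x = 4, min x = -7, so width = 11.

11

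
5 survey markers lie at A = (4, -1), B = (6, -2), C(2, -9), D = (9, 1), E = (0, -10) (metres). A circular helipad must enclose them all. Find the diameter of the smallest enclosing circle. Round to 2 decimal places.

14.21

By Welzl's lemma the MEC is supported by two points (diametrically opposite) or three points (on a circumcircle).
The farthest pair is D–E with squared distance 202. The circle on this segment as diameter has centre (4.5, -4.5) and r² = 202/4 = 50.5.
Check A: distance² to centre = 12.5 ≤ 50.5, so it lies inside.
All remaining points lie in this disk, and no smaller disk contains both endpoints, so this is the minimum enclosing circle.
Diameter = 2r = 2√(50.5) ≈ 14.21.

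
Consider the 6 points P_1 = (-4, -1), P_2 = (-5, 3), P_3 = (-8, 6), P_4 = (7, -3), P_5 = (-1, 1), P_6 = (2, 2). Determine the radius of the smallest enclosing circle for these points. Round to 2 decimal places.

8.75

A smallest enclosing disk is always determined by at most three of the input points on its boundary.
The farthest pair is P_3–P_4 with squared distance 306. The circle on this segment as diameter has centre (-0.5, 1.5) and r² = 306/4 = 76.5.
Check P_1: distance² to centre = 18.5 ≤ 76.5, so it lies inside.
All remaining points lie in this disk, and no smaller disk contains both endpoints, so this is the minimum enclosing circle.
r = √(76.5) ≈ 8.75.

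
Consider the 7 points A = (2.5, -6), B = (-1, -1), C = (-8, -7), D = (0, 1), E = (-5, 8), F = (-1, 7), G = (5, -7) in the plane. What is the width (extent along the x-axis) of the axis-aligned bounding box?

13

max x = 5, min x = -8, so width = 13.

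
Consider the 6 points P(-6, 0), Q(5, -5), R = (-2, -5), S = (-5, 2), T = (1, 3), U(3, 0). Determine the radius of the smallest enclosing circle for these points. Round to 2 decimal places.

By Welzl's lemma the MEC is supported by two points (diametrically opposite) or three points (on a circumcircle).
The minimum enclosing circle is determined by three boundary points: P, Q, S.
Their circumcentre is (-7/54, -91/54) with r² = 54385/1458.
The farthest remaining point T is at distance² 33865/1458 ≤ 54385/1458.
r = √(54385/1458) ≈ 6.11.

6.11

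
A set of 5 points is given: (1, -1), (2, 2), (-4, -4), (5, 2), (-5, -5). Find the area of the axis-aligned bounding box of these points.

70

x ranges over [-5, 5], width 10.
y ranges over [-5, 2], height 7.
Area = 10 × 7 = 70.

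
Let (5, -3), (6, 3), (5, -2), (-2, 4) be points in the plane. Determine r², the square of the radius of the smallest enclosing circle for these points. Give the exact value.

2405/98

By Welzl's lemma the MEC is supported by two points (diametrically opposite) or three points (on a circumcircle).
The minimum enclosing circle is determined by three boundary points: (5, -3), (6, 3), (-2, 4).
Their circumcentre is (23/14, 9/14) with r² = 2405/98.
The farthest remaining point (5, -2) is at distance² 1789/98 ≤ 2405/98.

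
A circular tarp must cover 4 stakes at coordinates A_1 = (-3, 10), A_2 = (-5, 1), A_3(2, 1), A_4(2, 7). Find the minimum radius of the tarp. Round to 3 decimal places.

5.273

By Welzl's lemma the MEC is supported by two points (diametrically opposite) or three points (on a circumcircle).
The minimum enclosing circle is determined by three boundary points: A_1, A_2, A_3.
Their circumcentre is (-1.5, 89/18) with r² = 4505/162.
The farthest remaining point A_4 is at distance² 2669/162 ≤ 4505/162.
r = √(4505/162) ≈ 5.273.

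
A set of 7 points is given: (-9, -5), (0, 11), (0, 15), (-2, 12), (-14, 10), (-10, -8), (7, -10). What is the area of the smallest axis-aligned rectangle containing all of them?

x ranges over [-14, 7], width 21.
y ranges over [-10, 15], height 25.
Area = 21 × 25 = 525.

525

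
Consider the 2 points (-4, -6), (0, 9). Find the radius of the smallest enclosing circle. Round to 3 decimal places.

7.762

The smallest circle enclosing two points has them as diameter endpoints.
Centre = midpoint = (-2, 1.5); r² = |(-4, -6)−(0, 9)|²/4 = 241/4 = 60.25.
r = √(60.25) ≈ 7.762.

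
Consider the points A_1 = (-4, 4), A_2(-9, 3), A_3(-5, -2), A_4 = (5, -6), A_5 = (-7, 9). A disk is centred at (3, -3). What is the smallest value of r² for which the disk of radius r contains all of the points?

The required radius is the distance from (3, -3) to the farthest point.
Squared distances: 98, 180, 65, 13, 244.
Maximum is 244, attained at A_5.

244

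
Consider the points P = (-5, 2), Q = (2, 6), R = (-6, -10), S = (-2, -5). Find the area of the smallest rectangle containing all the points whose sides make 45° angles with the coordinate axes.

132

In coordinates u = x + y, v = x − y the rectangle is axis-aligned; the map (x,y)→(u,v) scales areas by 2.
u-values: -3, 8, -16, -7; range = 8 − (-16) = 24.
v-values: -7, -4, 4, 3; range = 4 − (-7) = 11.
Area = (24 × 11) / 2 = 132.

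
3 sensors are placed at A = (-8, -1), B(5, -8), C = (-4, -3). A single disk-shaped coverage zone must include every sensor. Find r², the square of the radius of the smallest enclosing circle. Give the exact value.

54.5

Side lengths²: AB² = 218, AC² = 20, BC² = 106.
Since AB² = 218 ≥ 106 + 20 = 126, the angle opposite AB is not acute, so the smallest enclosing circle has AB as diameter.
Centre = midpoint of AB = (-1.5, -4.5), r² = 218/4 = 54.5.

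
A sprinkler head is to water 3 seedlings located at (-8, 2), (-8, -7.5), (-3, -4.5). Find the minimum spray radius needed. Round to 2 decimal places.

Call the three points A, B, C in the order given.
Side lengths²: AB² = 90.25, AC² = 67.25, BC² = 34.
Since AB² = 90.25 < 67.25 + 34 = 101.25, the triangle is acute, so the smallest enclosing circle is the circumcircle.
Circumcentre = (-7.45, -2.75), r² = 22.865.
r = √(22.865) ≈ 4.78.

4.78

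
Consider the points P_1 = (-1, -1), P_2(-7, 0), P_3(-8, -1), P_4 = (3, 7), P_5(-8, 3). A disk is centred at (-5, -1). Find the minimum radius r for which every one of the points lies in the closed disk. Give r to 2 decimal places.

The required radius is the distance from (-5, -1) to the farthest point.
Squared distances: 16, 5, 9, 128, 25.
Maximum is 128, attained at P_4.
r = √128 ≈ 11.31.

11.31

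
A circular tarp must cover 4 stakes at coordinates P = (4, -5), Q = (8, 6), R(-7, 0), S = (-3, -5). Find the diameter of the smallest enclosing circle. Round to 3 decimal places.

The minimum enclosing circle of a finite set is fixed by two of the points (as a diameter) or three (as a circumcircle).
The minimum enclosing circle is determined by three boundary points: Q, R, S.
Their circumcentre is (5/6, 13/6) with r² = 1189/18.
The farthest remaining point P is at distance² 1105/18 ≤ 1189/18.
Diameter = 2r = 2√(1189/18) ≈ 16.255.

16.255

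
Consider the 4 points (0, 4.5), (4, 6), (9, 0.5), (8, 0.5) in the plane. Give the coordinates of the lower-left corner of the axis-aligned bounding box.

x-range [0, 9], y-range [0.5, 6].
The lower-left corner is (0, 0.5).

(0, 0.5)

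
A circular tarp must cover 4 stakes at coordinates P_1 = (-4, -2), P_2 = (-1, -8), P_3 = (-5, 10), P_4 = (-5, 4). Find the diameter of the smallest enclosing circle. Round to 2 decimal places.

A smallest enclosing disk is always determined by at most three of the input points on its boundary.
The farthest pair is P_2–P_3 with squared distance 340. The circle on this segment as diameter has centre (-3, 1) and r² = 340/4 = 85.
Check P_1: distance² to centre = 10 ≤ 85, so it lies inside.
All remaining points lie in this disk, and no smaller disk contains both endpoints, so this is the minimum enclosing circle.
Diameter = 2r = 2√85 ≈ 18.44.

18.44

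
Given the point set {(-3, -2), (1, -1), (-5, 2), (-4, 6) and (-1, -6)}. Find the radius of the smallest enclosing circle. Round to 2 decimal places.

6.18

The farthest pair is (-4, 6)–(-1, -6) with squared distance 153. The circle on this segment as diameter has centre (-2.5, 0) and r² = 153/4 = 38.25.
Check (-3, -2): distance² to centre = 4.25 ≤ 38.25, so it lies inside.
All remaining points lie in this disk, and no smaller disk contains both endpoints, so this is the minimum enclosing circle.
r = √(38.25) ≈ 6.18.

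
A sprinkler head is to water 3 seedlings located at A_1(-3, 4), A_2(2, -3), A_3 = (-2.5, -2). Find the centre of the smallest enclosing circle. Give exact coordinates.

Side lengths²: A_1A_2² = 74, A_1A_3² = 36.25, A_2A_3² = 21.25.
Since A_1A_2² = 74 ≥ 36.25 + 21.25 = 57.5, the angle opposite A_1A_2 is not acute, so the smallest enclosing circle has A_1A_2 as diameter.
Centre = midpoint of A_1A_2 = (-0.5, 0.5), r² = 74/4 = 18.5.
Centre = (-0.5, 0.5).

(-0.5, 0.5)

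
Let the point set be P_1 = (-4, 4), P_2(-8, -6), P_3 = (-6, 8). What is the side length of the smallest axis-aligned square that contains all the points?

14

The bounding box has width 4 and height 14.
An axis-aligned square enclosing the set must have side ≥ max(width, height).
So the minimum side is max(4, 14) = 14.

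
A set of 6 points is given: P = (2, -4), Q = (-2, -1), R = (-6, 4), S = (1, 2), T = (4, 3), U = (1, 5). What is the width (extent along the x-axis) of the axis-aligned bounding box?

10

max x = 4, min x = -6, so width = 10.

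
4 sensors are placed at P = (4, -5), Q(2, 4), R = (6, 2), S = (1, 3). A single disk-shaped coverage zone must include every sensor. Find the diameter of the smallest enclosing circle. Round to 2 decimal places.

The farthest pair is P–Q with squared distance 85. The circle on this segment as diameter has centre (3, -0.5) and r² = 85/4 = 21.25.
Check R: distance² to centre = 15.25 ≤ 21.25, so it lies inside.
All remaining points lie in this disk, and no smaller disk contains both endpoints, so this is the minimum enclosing circle.
Diameter = 2r = 2√(21.25) ≈ 9.22.

9.22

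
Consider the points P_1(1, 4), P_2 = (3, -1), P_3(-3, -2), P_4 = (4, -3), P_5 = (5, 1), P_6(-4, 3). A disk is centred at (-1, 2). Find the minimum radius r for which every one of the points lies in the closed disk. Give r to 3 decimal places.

The required radius is the distance from (-1, 2) to the farthest point.
Squared distances: 8, 25, 20, 50, 37, 10.
Maximum is 50, attained at P_4.
r = √50 ≈ 7.071.

7.071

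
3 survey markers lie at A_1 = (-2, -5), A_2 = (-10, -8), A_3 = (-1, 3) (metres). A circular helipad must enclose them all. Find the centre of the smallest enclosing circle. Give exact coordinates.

Side lengths²: A_1A_2² = 73, A_1A_3² = 65, A_2A_3² = 202.
Since A_2A_3² = 202 ≥ 73 + 65 = 138, the angle opposite A_2A_3 is not acute, so the smallest enclosing circle has A_2A_3 as diameter.
Centre = midpoint of A_2A_3 = (-5.5, -2.5), r² = 202/4 = 50.5.
Centre = (-5.5, -2.5).

(-5.5, -2.5)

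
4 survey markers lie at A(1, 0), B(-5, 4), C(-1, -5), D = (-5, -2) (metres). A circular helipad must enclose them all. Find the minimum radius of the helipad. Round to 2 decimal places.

A smallest enclosing disk is always determined by at most three of the input points on its boundary.
The farthest pair is B–C with squared distance 97. The circle on this segment as diameter has centre (-3, -0.5) and r² = 97/4 = 24.25.
Check A: distance² to centre = 16.25 ≤ 24.25, so it lies inside.
All remaining points lie in this disk, and no smaller disk contains both endpoints, so this is the minimum enclosing circle.
r = √(24.25) ≈ 4.92.

4.92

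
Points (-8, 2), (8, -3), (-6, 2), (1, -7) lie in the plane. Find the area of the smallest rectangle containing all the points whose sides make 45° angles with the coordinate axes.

In coordinates u = x + y, v = x − y the rectangle is axis-aligned; the map (x,y)→(u,v) scales areas by 2.
u-values: -6, 5, -4, -6; range = 5 − (-6) = 11.
v-values: -10, 11, -8, 8; range = 11 − (-10) = 21.
Area = (11 × 21) / 2 = 115.5.

115.5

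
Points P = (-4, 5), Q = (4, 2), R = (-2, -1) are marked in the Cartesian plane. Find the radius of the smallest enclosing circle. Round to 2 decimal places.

4.32

Side lengths²: PQ² = 73, PR² = 40, QR² = 45.
Since PQ² = 73 < 45 + 40 = 85, the triangle is acute, so the smallest enclosing circle is the circumcircle.
Circumcentre = (-3/14, 41/14), r² = 1825/98.
r = √(1825/98) ≈ 4.32.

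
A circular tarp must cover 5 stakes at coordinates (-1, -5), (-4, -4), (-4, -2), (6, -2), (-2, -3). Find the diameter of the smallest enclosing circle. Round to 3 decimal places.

10.198

By Welzl's lemma the MEC is supported by two points (diametrically opposite) or three points (on a circumcircle).
The farthest pair is (-4, -4)–(6, -2) with squared distance 104. The circle on this segment as diameter has centre (1, -3) and r² = 104/4 = 26.
Check (-1, -5): distance² to centre = 8 ≤ 26, so it lies inside.
All remaining points lie in this disk, and no smaller disk contains both endpoints, so this is the minimum enclosing circle.
Diameter = 2r = 2√26 ≈ 10.198.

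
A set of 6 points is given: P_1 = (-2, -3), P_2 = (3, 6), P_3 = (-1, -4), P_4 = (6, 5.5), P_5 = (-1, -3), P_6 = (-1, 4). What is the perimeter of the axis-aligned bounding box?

Width = max x − min x = 6 − (-2) = 8.
Height = max y − min y = 6 − (-4) = 10.
Perimeter = 2(8 + 10) = 36.

36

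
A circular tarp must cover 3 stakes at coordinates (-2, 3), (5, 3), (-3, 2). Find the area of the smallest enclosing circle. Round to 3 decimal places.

Call the three points A, B, C in the order given.
Side lengths²: AB² = 49, AC² = 2, BC² = 65.
Since BC² = 65 ≥ 49 + 2 = 51, the angle opposite BC is not acute, so the smallest enclosing circle has BC as diameter.
Centre = midpoint of BC = (1, 2.5), r² = 65/4 = 16.25.
Area = π·r² = π·16.25 ≈ 51.051.

51.051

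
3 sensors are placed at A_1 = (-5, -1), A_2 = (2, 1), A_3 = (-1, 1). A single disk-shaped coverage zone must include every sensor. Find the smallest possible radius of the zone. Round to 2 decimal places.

Side lengths²: A_1A_2² = 53, A_1A_3² = 20, A_2A_3² = 9.
Since A_1A_2² = 53 ≥ 20 + 9 = 29, the angle opposite A_1A_2 is not acute, so the smallest enclosing circle has A_1A_2 as diameter.
Centre = midpoint of A_1A_2 = (-1.5, 0), r² = 53/4 = 13.25.
r = √(13.25) ≈ 3.64.

3.64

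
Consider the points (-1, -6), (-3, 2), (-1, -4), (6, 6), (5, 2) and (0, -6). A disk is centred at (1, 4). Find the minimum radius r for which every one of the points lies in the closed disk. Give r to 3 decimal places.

10.198

The required radius is the distance from (1, 4) to the farthest point.
Squared distances: 104, 20, 68, 29, 20, 101.
Maximum is 104, attained at (-1, -6).
r = √104 ≈ 10.198.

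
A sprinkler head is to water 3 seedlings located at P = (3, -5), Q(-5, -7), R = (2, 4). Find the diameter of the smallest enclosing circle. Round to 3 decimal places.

13.038

Side lengths²: PQ² = 68, PR² = 82, QR² = 170.
Since QR² = 170 ≥ 82 + 68 = 150, the angle opposite QR is not acute, so the smallest enclosing circle has QR as diameter.
Centre = midpoint of QR = (-1.5, -1.5), r² = 170/4 = 42.5.
Diameter = 2r = 2√(42.5) ≈ 13.038.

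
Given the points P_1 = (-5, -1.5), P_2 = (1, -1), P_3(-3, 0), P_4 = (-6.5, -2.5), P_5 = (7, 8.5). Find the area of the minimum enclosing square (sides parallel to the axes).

The bounding box has width 13.5 and height 11.
An axis-aligned square enclosing the set must have side ≥ max(width, height).
So the minimum side is max(13.5, 11) = 13.5.
Area = 13.5² = 182.25.

182.25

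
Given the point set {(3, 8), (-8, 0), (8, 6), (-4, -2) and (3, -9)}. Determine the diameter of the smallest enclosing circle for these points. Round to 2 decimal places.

By Welzl's lemma the MEC is supported by two points (diametrically opposite) or three points (on a circumcircle).
The minimum enclosing circle is determined by three boundary points: (-8, 0), (8, 6), (3, -9).
Their circumcentre is (8/7, -1/21) with r² = 36865/441.
The farthest remaining point (3, 8) is at distance² 30082/441 ≤ 36865/441.
Diameter = 2r = 2√(36865/441) ≈ 18.29.

18.29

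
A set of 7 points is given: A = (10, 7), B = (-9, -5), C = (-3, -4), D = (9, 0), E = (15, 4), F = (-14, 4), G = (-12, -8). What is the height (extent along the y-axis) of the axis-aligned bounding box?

max y = 7, min y = -8, so height = 15.

15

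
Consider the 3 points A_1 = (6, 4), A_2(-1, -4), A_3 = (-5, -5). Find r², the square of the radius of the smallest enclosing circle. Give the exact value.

Side lengths²: A_1A_2² = 113, A_1A_3² = 202, A_2A_3² = 17.
Since A_1A_3² = 202 ≥ 113 + 17 = 130, the angle opposite A_1A_3 is not acute, so the smallest enclosing circle has A_1A_3 as diameter.
Centre = midpoint of A_1A_3 = (0.5, -0.5), r² = 202/4 = 50.5.

50.5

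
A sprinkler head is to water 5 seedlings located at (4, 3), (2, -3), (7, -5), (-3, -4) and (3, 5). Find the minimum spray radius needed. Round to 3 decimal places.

6.098

The minimum enclosing circle is determined by three boundary points: (7, -5), (-3, -4), (3, 5).
Their circumcentre is (2.34375, -1.0625) with r² = 37.1845703125.
The farthest remaining point (4, 3) is at distance² 19.2470703125 ≤ 37.1845703125.
r = √(37.1845703125) ≈ 6.098.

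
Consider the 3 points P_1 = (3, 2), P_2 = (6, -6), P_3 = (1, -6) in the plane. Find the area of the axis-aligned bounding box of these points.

x ranges over [1, 6], width 5.
y ranges over [-6, 2], height 8.
Area = 5 × 8 = 40.

40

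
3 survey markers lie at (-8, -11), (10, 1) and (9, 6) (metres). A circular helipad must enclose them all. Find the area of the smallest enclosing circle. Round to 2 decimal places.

453.96

Call the three points A, B, C in the order given.
Side lengths²: AB² = 468, AC² = 578, BC² = 26.
Since AC² = 578 ≥ 468 + 26 = 494, the angle opposite AC is not acute, so the smallest enclosing circle has AC as diameter.
Centre = midpoint of AC = (0.5, -2.5), r² = 578/4 = 144.5.
Area = π·r² = π·144.5 ≈ 453.96.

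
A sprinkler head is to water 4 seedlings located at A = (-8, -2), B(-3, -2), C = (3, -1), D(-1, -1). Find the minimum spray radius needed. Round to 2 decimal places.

5.52

By Welzl's lemma the MEC is supported by two points (diametrically opposite) or three points (on a circumcircle).
The farthest pair is A–C with squared distance 122. The circle on this segment as diameter has centre (-2.5, -1.5) and r² = 122/4 = 30.5.
Check B: distance² to centre = 0.5 ≤ 30.5, so it lies inside.
All remaining points lie in this disk, and no smaller disk contains both endpoints, so this is the minimum enclosing circle.
r = √(30.5) ≈ 5.52.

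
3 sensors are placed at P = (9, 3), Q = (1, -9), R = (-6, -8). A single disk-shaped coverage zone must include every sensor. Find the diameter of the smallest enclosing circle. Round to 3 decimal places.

18.601

Side lengths²: PQ² = 208, PR² = 346, QR² = 50.
Since PR² = 346 ≥ 208 + 50 = 258, the angle opposite PR is not acute, so the smallest enclosing circle has PR as diameter.
Centre = midpoint of PR = (1.5, -2.5), r² = 346/4 = 86.5.
Diameter = 2r = 2√(86.5) ≈ 18.601.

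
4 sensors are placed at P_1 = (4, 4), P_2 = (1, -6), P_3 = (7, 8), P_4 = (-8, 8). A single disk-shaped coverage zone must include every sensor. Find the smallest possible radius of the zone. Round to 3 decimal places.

By Welzl's lemma the MEC is supported by two points (diametrically opposite) or three points (on a circumcircle).
The minimum enclosing circle is determined by three boundary points: P_2, P_3, P_4.
Their circumcentre is (-0.5, 41/14) with r² = 8033/98.
The farthest remaining point P_1 is at distance² 2097/98 ≤ 8033/98.
r = √(8033/98) ≈ 9.054.

9.054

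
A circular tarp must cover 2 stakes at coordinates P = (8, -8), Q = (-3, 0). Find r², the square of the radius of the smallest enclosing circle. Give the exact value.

46.25

The smallest circle enclosing two points has them as diameter endpoints.
Centre = midpoint = (2.5, -4); r² = |PQ|²/4 = 185/4 = 46.25.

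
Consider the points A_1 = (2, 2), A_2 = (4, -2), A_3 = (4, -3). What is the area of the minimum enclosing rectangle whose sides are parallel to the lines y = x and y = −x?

In coordinates u = x + y, v = x − y the rectangle is axis-aligned; the map (x,y)→(u,v) scales areas by 2.
u-values: 4, 2, 1; range = 4 − 1 = 3.
v-values: 0, 6, 7; range = 7 − 0 = 7.
Area = (3 × 7) / 2 = 10.5.

10.5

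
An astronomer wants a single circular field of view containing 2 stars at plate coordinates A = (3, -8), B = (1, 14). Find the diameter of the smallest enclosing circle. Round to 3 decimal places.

22.091

The smallest circle enclosing two points has them as diameter endpoints.
Centre = midpoint = (2, 3); r² = |AB|²/4 = 488/4 = 122.
Diameter = 2r = 2√122 ≈ 22.091.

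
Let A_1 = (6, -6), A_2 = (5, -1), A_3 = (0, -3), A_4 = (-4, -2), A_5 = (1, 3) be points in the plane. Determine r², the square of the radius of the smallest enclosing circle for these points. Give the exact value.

The minimum enclosing circle of a finite set is fixed by two of the points (as a diameter) or three (as a circumcircle).
The minimum enclosing circle is determined by three boundary points: A_1, A_4, A_5.
Their circumcentre is (11/7, -18/7) with r² = 1537/49.
The farthest remaining point A_2 is at distance² 697/49 ≤ 1537/49.

1537/49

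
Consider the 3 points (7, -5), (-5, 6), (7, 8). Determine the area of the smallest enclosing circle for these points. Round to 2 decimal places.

213.91

Call the three points A, B, C in the order given.
Side lengths²: AB² = 265, AC² = 169, BC² = 148.
Since AB² = 265 < 169 + 148 = 317, the triangle is acute, so the smallest enclosing circle is the circumcircle.
Circumcentre = (23/12, 1.5), r² = 9805/144.
Area = π·r² = π·9805/144 ≈ 213.91.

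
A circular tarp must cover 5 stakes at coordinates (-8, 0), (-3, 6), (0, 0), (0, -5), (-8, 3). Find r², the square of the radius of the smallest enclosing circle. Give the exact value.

34.53125

A smallest enclosing disk is always determined by at most three of the input points on its boundary.
The minimum enclosing circle is determined by three boundary points: (-3, 6), (0, -5), (-8, 3).
Their circumcentre is (-2.875, 0.125) with r² = 34.53125.
The farthest remaining point (-8, 0) is at distance² 26.28125 ≤ 34.53125.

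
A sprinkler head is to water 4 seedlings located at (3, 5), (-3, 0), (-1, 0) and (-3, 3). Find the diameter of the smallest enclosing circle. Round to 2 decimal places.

The farthest pair is (3, 5)–(-3, 0) with squared distance 61. The circle on this segment as diameter has centre (0, 2.5) and r² = 61/4 = 15.25.
Check (-1, 0): distance² to centre = 7.25 ≤ 15.25, so it lies inside.
All remaining points lie in this disk, and no smaller disk contains both endpoints, so this is the minimum enclosing circle.
Diameter = 2r = 2√(15.25) ≈ 7.81.

7.81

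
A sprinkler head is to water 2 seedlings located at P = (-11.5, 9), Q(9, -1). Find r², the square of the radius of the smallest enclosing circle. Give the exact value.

130.0625

The smallest circle enclosing two points has them as diameter endpoints.
Centre = midpoint = (-1.25, 4); r² = |PQ|²/4 = 520.25/4 = 130.0625.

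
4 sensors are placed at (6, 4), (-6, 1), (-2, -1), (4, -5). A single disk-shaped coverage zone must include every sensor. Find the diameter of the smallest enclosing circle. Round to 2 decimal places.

The minimum enclosing circle is determined by three boundary points: (6, 4), (-6, 1), (4, -5).
Their circumcentre is (0.5, 0.5) with r² = 42.5.
The farthest remaining point (-2, -1) is at distance² 8.5 ≤ 42.5.
Diameter = 2r = 2√(42.5) ≈ 13.04.

13.04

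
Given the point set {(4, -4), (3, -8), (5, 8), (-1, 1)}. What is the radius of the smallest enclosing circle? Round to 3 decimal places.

8.062

The minimum enclosing circle of a finite set is fixed by two of the points (as a diameter) or three (as a circumcircle).
The farthest pair is (3, -8)–(5, 8) with squared distance 260. The circle on this segment as diameter has centre (4, 0) and r² = 260/4 = 65.
Check (4, -4): distance² to centre = 16 ≤ 65, so it lies inside.
All remaining points lie in this disk, and no smaller disk contains both endpoints, so this is the minimum enclosing circle.
r = √65 ≈ 8.062.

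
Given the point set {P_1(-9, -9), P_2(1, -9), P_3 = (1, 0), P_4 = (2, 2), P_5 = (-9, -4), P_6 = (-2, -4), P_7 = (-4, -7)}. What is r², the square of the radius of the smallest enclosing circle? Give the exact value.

A smallest enclosing disk is always determined by at most three of the input points on its boundary.
The farthest pair is P_1–P_4 with squared distance 242. The circle on this segment as diameter has centre (-3.5, -3.5) and r² = 242/4 = 60.5.
Check P_2: distance² to centre = 50.5 ≤ 60.5, so it lies inside.
All remaining points lie in this disk, and no smaller disk contains both endpoints, so this is the minimum enclosing circle.

60.5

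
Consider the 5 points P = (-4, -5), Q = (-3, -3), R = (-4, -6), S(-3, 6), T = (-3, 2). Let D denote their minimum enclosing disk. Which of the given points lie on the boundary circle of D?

R, S

The farthest pair is R–S with squared distance 145. The circle on this segment as diameter has centre (-3.5, 0) and r² = 145/4 = 36.25.
Check P: distance² to centre = 25.25 ≤ 36.25, so it lies inside.
All remaining points lie in this disk, and no smaller disk contains both endpoints, so this is the minimum enclosing circle.
The points at distance exactly r from the centre are R, S — 2 points.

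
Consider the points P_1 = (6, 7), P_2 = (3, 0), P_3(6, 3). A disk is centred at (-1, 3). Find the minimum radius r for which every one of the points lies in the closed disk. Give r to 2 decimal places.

8.06

The required radius is the distance from (-1, 3) to the farthest point.
Squared distances: 65, 25, 49.
Maximum is 65, attained at P_1.
r = √65 ≈ 8.06.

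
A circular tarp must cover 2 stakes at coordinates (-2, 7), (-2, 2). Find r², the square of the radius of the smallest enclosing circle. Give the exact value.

The smallest circle enclosing two points has them as diameter endpoints.
Centre = midpoint = (-2, 4.5); r² = |(-2, 7)−(-2, 2)|²/4 = 25/4 = 6.25.

6.25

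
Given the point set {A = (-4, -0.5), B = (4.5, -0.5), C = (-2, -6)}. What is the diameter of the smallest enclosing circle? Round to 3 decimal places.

9.060

Side lengths²: AB² = 72.25, AC² = 34.25, BC² = 72.5.
Since BC² = 72.5 < 72.25 + 34.25 = 106.5, the triangle is acute, so the smallest enclosing circle is the circumcircle.
Circumcentre = (0.25, -91/44), r² = 19865/968.
Diameter = 2r = 2√(19865/968) ≈ 9.060.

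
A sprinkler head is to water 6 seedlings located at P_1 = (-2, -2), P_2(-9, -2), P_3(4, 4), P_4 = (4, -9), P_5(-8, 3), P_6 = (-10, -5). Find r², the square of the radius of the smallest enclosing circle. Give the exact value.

14681/196

The minimum enclosing circle of a finite set is fixed by two of the points (as a diameter) or three (as a circumcircle).
The minimum enclosing circle is determined by three boundary points: P_3, P_4, P_6.
Their circumcentre is (-12/7, -2.5) with r² = 14681/196.
The farthest remaining point P_5 is at distance² 13673/196 ≤ 14681/196.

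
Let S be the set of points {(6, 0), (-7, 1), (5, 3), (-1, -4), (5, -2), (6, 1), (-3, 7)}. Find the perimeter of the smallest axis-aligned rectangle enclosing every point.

48

Width = max x − min x = 6 − (-7) = 13.
Height = max y − min y = 7 − (-4) = 11.
Perimeter = 2(13 + 11) = 48.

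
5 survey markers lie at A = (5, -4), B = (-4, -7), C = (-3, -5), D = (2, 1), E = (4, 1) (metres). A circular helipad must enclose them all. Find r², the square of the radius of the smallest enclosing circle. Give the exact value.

The farthest pair is B–E with squared distance 128. The circle on this segment as diameter has centre (0, -3) and r² = 128/4 = 32.
Check A: distance² to centre = 26 ≤ 32, so it lies inside.
All remaining points lie in this disk, and no smaller disk contains both endpoints, so this is the minimum enclosing circle.

32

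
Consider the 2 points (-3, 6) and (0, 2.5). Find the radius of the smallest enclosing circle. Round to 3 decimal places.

2.305

The smallest circle enclosing two points has them as diameter endpoints.
Centre = midpoint = (-1.5, 4.25); r² = |(-3, 6)−(0, 2.5)|²/4 = 21.25/4 = 5.3125.
r = √(5.3125) ≈ 2.305.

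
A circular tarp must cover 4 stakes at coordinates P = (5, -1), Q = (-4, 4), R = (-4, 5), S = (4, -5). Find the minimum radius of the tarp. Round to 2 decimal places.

The minimum enclosing circle of a finite set is fixed by two of the points (as a diameter) or three (as a circumcircle).
The farthest pair is R–S with squared distance 164. The circle on this segment as diameter has centre (0, 0) and r² = 164/4 = 41.
Check P: distance² to centre = 26 ≤ 41, so it lies inside.
All remaining points lie in this disk, and no smaller disk contains both endpoints, so this is the minimum enclosing circle.
r = √41 ≈ 6.40.

6.40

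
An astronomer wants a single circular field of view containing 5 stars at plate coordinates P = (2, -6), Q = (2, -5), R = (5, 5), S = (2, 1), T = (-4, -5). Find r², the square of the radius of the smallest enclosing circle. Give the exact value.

45.25

The farthest pair is R–T with squared distance 181. The circle on this segment as diameter has centre (0.5, 0) and r² = 181/4 = 45.25.
Check P: distance² to centre = 38.25 ≤ 45.25, so it lies inside.
All remaining points lie in this disk, and no smaller disk contains both endpoints, so this is the minimum enclosing circle.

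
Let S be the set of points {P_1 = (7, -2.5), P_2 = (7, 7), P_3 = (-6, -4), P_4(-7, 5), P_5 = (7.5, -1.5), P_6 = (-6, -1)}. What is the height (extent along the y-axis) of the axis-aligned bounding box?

11

max y = 7, min y = -4, so height = 11.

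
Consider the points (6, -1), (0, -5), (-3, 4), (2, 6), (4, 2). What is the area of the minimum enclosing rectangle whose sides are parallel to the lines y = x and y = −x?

In coordinates u = x + y, v = x − y the rectangle is axis-aligned; the map (x,y)→(u,v) scales areas by 2.
u-values: 5, -5, 1, 8, 6; range = 8 − (-5) = 13.
v-values: 7, 5, -7, -4, 2; range = 7 − (-7) = 14.
Area = (13 × 14) / 2 = 91.

91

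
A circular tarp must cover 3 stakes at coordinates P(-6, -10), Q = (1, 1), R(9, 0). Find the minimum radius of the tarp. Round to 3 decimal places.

9.014

Side lengths²: PQ² = 170, PR² = 325, QR² = 65.
Since PR² = 325 ≥ 170 + 65 = 235, the angle opposite PR is not acute, so the smallest enclosing circle has PR as diameter.
Centre = midpoint of PR = (1.5, -5), r² = 325/4 = 81.25.
r = √(81.25) ≈ 9.014.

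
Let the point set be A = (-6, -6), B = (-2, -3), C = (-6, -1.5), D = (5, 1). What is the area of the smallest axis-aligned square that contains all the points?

The bounding box has width 11 and height 7.
An axis-aligned square enclosing the set must have side ≥ max(width, height).
So the minimum side is max(11, 7) = 11.
Area = 11² = 121.

121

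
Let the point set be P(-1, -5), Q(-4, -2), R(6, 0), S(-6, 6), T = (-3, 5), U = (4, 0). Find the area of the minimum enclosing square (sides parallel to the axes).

144

The bounding box has width 12 and height 11.
An axis-aligned square enclosing the set must have side ≥ max(width, height).
So the minimum side is max(12, 11) = 12.
Area = 12² = 144.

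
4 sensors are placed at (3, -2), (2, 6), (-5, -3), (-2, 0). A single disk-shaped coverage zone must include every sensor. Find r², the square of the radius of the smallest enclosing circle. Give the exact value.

32.5

A smallest enclosing disk is always determined by at most three of the input points on its boundary.
The farthest pair is (2, 6)–(-5, -3) with squared distance 130. The circle on this segment as diameter has centre (-1.5, 1.5) and r² = 130/4 = 32.5.
Check (3, -2): distance² to centre = 32.5 ≤ 32.5, so it lies inside.
All remaining points lie in this disk, and no smaller disk contains both endpoints, so this is the minimum enclosing circle.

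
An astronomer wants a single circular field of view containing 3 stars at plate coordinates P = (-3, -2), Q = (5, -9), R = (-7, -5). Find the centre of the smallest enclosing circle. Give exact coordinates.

(-1, -7)

Side lengths²: PQ² = 113, PR² = 25, QR² = 160.
Since QR² = 160 ≥ 113 + 25 = 138, the angle opposite QR is not acute, so the smallest enclosing circle has QR as diameter.
Centre = midpoint of QR = (-1, -7), r² = 160/4 = 40.
Centre = (-1, -7).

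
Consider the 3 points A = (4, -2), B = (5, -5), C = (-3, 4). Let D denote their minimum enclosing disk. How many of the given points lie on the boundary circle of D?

Side lengths²: AB² = 10, AC² = 85, BC² = 145.
Since BC² = 145 ≥ 85 + 10 = 95, the angle opposite BC is not acute, so the smallest enclosing circle has BC as diameter.
Centre = midpoint of BC = (1, -0.5), r² = 145/4 = 36.25.
The points at distance exactly r from the centre are B, C — 2 points.

2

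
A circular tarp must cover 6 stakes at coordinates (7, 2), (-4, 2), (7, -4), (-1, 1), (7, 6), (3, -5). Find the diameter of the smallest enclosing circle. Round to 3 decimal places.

A smallest enclosing disk is always determined by at most three of the input points on its boundary.
The minimum enclosing circle is determined by three boundary points: (-4, 2), (7, -4), (7, 6).
Their circumcentre is (57/22, 1) with r² = 21509/484.
The farthest remaining point (3, -5) is at distance² 17505/484 ≤ 21509/484.
Diameter = 2r = 2√(21509/484) ≈ 13.333.

13.333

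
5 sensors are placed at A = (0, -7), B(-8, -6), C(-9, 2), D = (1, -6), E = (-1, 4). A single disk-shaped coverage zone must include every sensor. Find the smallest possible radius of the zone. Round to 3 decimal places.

The minimum enclosing circle is determined by three boundary points: A, C, E.
Their circumcentre is (-3.8, -1.8) with r² = 41.48.
The farthest remaining point D is at distance² 40.68 ≤ 41.48.
r = √(41.48) ≈ 6.440.

6.440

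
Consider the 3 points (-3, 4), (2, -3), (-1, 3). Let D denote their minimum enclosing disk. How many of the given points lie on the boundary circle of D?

Call the three points A, B, C in the order given.
Side lengths²: AB² = 74, AC² = 5, BC² = 45.
Since AB² = 74 ≥ 45 + 5 = 50, the angle opposite AB is not acute, so the smallest enclosing circle has AB as diameter.
Centre = midpoint of AB = (-0.5, 0.5), r² = 74/4 = 18.5.
The points at distance exactly r from the centre are (-3, 4), (2, -3) — 2 points.

2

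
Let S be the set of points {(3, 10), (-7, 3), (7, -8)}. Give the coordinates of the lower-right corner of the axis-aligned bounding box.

(7, -8)

x-range [-7, 7], y-range [-8, 10].
The lower-right corner is (7, -8).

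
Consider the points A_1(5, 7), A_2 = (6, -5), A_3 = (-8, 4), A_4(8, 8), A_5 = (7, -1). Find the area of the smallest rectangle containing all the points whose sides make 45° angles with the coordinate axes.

In coordinates u = x + y, v = x − y the rectangle is axis-aligned; the map (x,y)→(u,v) scales areas by 2.
u-values: 12, 1, -4, 16, 6; range = 16 − (-4) = 20.
v-values: -2, 11, -12, 0, 8; range = 11 − (-12) = 23.
Area = (20 × 23) / 2 = 230.

230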